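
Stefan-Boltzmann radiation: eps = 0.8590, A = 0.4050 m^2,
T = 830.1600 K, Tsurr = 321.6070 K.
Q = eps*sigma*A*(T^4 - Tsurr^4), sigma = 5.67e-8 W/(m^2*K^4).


T^4 = 4.7495e+11
Tsurr^4 = 1.0698e+10
Q = 0.8590 * 5.67e-8 * 0.4050 * 4.6425e+11 = 9157.6565 W

9157.6565 W


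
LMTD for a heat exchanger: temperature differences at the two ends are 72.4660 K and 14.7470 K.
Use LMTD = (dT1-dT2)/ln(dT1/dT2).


dT1/dT2 = 4.9139
ln(dT1/dT2) = 1.5921
LMTD = 57.7190 / 1.5921 = 36.2539 K

36.2539 K


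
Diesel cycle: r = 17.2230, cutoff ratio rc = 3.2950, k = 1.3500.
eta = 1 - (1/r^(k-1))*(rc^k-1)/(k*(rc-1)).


r^(k-1) = 2.7079
rc^k = 5.0016
eta = 0.5230 = 52.3049%

52.3049%


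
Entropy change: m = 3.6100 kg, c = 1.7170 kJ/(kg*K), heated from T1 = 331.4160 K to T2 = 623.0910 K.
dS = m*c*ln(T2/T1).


T2/T1 = 1.8801
ln(T2/T1) = 0.6313
dS = 3.6100 * 1.7170 * 0.6313 = 3.9131 kJ/K

3.9131 kJ/K


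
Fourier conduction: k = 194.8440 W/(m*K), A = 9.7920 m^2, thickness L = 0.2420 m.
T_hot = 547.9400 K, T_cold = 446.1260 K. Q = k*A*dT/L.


dT = 101.8140 K
Q = 194.8440 * 9.7920 * 101.8140 / 0.2420 = 802695.0330 W

802695.0330 W


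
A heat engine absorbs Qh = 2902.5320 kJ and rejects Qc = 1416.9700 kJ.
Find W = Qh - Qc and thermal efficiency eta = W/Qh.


W = 2902.5320 - 1416.9700 = 1485.5620 kJ
eta = 1485.5620 / 2902.5320 = 0.5118 = 51.1816%

W = 1485.5620 kJ, eta = 51.1816%


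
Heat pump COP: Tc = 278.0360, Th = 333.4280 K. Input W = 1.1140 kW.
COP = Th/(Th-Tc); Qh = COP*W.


COP = 333.4280 / 55.3920 = 6.0194
Qh = 6.0194 * 1.1140 = 6.7056 kW

COP = 6.0194, Qh = 6.7056 kW


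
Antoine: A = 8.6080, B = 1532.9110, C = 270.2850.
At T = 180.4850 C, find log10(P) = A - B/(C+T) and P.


C+T = 450.7700
B/(C+T) = 3.4006
log10(P) = 8.6080 - 3.4006 = 5.2074
P = 10^5.2074 = 161194.4189 mmHg

161194.4189 mmHg


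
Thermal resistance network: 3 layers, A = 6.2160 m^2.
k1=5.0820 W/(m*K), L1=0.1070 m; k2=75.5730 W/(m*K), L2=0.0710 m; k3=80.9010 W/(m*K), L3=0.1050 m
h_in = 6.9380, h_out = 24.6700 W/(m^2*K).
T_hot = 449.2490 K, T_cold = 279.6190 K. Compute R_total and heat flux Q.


R_conv_in = 1/(6.9380*6.2160) = 0.0232
R_1 = 0.1070/(5.0820*6.2160) = 0.0034
R_2 = 0.0710/(75.5730*6.2160) = 0.0002
R_3 = 0.1050/(80.9010*6.2160) = 0.0002
R_conv_out = 1/(24.6700*6.2160) = 0.0065
R_total = 0.0335 K/W
Q = 169.6300 / 0.0335 = 5070.2806 W

R_total = 0.0335 K/W, Q = 5070.2806 W


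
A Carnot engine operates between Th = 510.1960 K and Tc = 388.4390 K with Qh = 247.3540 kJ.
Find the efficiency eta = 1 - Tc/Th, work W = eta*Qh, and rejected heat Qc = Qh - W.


eta = 1 - 388.4390/510.1960 = 0.2386
W = 0.2386 * 247.3540 = 59.0304 kJ
Qc = 247.3540 - 59.0304 = 188.3236 kJ

eta = 23.8648%, W = 59.0304 kJ, Qc = 188.3236 kJ


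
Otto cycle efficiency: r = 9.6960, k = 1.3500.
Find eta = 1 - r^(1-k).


r^(k-1) = 2.2147
eta = 1 - 1/2.2147 = 0.5485 = 54.8464%

54.8464%


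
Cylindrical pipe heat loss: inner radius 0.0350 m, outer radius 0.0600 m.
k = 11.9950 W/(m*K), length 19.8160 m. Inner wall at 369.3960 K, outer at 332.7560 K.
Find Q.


dT = 36.6400 K
ln(ro/ri) = 0.5390
Q = 2*pi*11.9950*19.8160*36.6400 / 0.5390 = 101523.2784 W

101523.2784 W


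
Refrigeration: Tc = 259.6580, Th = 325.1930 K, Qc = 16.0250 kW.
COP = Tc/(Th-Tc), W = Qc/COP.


COP = 259.6580 / 65.5350 = 3.9621
W = 16.0250 / 3.9621 = 4.0445 kW

COP = 3.9621, W = 4.0445 kW


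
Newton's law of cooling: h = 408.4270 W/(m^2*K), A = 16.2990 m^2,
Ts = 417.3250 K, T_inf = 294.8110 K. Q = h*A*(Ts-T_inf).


dT = 122.5140 K
Q = 408.4270 * 16.2990 * 122.5140 = 815569.7773 W

815569.7773 W


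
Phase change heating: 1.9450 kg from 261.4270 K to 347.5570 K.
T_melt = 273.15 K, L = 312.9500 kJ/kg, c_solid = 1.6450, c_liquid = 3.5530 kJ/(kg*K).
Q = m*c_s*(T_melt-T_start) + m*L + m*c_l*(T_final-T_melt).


Q1 (sensible, solid) = 1.9450 * 1.6450 * 11.7230 = 37.5080 kJ
Q2 (latent) = 1.9450 * 312.9500 = 608.6878 kJ
Q3 (sensible, liquid) = 1.9450 * 3.5530 * 74.4070 = 514.1959 kJ
Q_total = 1160.3917 kJ

1160.3917 kJ


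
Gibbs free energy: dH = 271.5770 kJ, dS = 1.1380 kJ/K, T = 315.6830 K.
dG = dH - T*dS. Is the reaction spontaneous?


T*dS = 315.6830 * 1.1380 = 359.2473 kJ
dG = 271.5770 - 359.2473 = -87.6703 kJ (spontaneous)

dG = -87.6703 kJ, spontaneous


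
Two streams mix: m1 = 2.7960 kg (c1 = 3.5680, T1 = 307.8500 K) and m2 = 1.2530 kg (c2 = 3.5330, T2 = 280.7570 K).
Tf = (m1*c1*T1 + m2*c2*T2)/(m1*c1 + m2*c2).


num = 4314.0198
den = 14.4030
Tf = 299.5228 K

299.5228 K


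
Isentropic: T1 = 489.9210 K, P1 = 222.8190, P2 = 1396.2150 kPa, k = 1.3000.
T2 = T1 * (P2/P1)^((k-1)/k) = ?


(k-1)/k = 0.2308
(P2/P1)^exp = 1.5273
T2 = 489.9210 * 1.5273 = 748.2542 K

748.2542 K


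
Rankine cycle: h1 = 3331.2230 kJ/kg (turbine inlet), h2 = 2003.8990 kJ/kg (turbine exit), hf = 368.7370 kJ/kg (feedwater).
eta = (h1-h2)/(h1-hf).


W = 1327.3240 kJ/kg
Q_in = 2962.4860 kJ/kg
eta = 0.4480 = 44.8044%

eta = 44.8044%


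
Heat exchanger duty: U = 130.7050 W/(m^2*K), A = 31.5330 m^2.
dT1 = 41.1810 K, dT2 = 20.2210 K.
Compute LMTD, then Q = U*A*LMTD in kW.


LMTD = 29.4690 K
Q = 130.7050 * 31.5330 * 29.4690 = 121457.1944 W = 121.4572 kW

121.4572 kW


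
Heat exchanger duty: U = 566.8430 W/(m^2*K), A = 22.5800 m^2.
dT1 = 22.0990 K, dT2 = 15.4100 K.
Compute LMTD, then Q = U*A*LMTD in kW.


LMTD = 18.5540 K
Q = 566.8430 * 22.5800 * 18.5540 = 237478.1887 W = 237.4782 kW

237.4782 kW


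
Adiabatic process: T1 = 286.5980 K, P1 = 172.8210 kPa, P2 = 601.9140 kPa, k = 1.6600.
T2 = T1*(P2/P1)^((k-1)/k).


(k-1)/k = 0.3976
(P2/P1)^exp = 1.6424
T2 = 286.5980 * 1.6424 = 470.6981 K

470.6981 K


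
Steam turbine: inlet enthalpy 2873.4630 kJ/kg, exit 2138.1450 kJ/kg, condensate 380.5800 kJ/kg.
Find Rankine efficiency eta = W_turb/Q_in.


W = 735.3180 kJ/kg
Q_in = 2492.8830 kJ/kg
eta = 0.2950 = 29.4967%

eta = 29.4967%


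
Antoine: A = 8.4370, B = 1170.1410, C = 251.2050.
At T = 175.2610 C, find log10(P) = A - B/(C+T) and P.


C+T = 426.4660
B/(C+T) = 2.7438
log10(P) = 8.4370 - 2.7438 = 5.6932
P = 10^5.6932 = 493391.4097 mmHg

493391.4097 mmHg


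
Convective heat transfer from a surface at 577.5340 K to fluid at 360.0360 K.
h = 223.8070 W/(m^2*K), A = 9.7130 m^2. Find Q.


dT = 217.4980 K
Q = 223.8070 * 9.7130 * 217.4980 = 472805.2849 W

472805.2849 W


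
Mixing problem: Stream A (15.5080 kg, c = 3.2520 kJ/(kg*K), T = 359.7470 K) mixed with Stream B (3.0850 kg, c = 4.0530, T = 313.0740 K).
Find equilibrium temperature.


num = 22057.2888
den = 62.9355
Tf = 350.4744 K

350.4744 K


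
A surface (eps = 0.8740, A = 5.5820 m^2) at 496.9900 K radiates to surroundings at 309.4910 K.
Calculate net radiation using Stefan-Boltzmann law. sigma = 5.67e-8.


T^4 = 6.1009e+10
Tsurr^4 = 9.1747e+09
Q = 0.8740 * 5.67e-8 * 5.5820 * 5.1834e+10 = 14338.2990 W

14338.2990 W


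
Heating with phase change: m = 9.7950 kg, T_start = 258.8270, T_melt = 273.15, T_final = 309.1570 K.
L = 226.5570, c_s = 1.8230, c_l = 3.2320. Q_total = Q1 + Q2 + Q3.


Q1 (sensible, solid) = 9.7950 * 1.8230 * 14.3230 = 255.7556 kJ
Q2 (latent) = 9.7950 * 226.5570 = 2219.1258 kJ
Q3 (sensible, liquid) = 9.7950 * 3.2320 * 36.0070 = 1139.8894 kJ
Q_total = 3614.7708 kJ

3614.7708 kJ


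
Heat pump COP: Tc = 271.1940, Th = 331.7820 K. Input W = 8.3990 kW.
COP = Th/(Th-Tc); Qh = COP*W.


COP = 331.7820 / 60.5880 = 5.4760
Qh = 5.4760 * 8.3990 = 45.9932 kW

COP = 5.4760, Qh = 45.9932 kW


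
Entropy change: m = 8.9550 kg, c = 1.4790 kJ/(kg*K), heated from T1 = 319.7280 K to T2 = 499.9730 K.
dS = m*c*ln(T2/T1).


T2/T1 = 1.5637
ln(T2/T1) = 0.4471
dS = 8.9550 * 1.4790 * 0.4471 = 5.9214 kJ/K

5.9214 kJ/K


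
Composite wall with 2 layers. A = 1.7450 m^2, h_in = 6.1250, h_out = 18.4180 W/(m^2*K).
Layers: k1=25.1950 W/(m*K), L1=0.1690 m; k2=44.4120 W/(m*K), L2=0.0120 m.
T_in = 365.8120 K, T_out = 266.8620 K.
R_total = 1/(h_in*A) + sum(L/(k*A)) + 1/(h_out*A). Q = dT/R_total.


R_conv_in = 1/(6.1250*1.7450) = 0.0936
R_1 = 0.1690/(25.1950*1.7450) = 0.0038
R_2 = 0.0120/(44.4120*1.7450) = 0.0002
R_conv_out = 1/(18.4180*1.7450) = 0.0311
R_total = 0.1287 K/W
Q = 98.9500 / 0.1287 = 768.9916 W

R_total = 0.1287 K/W, Q = 768.9916 W


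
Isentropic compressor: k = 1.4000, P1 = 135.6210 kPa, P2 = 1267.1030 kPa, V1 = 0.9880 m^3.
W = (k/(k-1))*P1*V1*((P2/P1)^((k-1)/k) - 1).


(k-1)/k = 0.2857
(P2/P1)^exp = 1.8936
W = 3.5000 * 135.6210 * 0.9880 * (1.8936 - 1) = 419.0643 kJ

419.0643 kJ


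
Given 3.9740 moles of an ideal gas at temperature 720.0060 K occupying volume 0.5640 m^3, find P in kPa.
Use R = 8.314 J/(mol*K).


P = nRT/V = 3.9740 * 8.314 * 720.0060 / 0.5640
= 23788.8802 / 0.5640 = 42178.8655 Pa = 42.1789 kPa

42.1789 kPa


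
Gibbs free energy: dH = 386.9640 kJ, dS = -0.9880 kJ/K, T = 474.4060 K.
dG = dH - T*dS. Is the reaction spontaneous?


T*dS = 474.4060 * -0.9880 = -468.7131 kJ
dG = 386.9640 + 468.7131 = 855.6771 kJ (non-spontaneous)

dG = 855.6771 kJ, non-spontaneous


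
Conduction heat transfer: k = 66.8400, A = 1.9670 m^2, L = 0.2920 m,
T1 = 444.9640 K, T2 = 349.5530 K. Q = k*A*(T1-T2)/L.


dT = 95.4110 K
Q = 66.8400 * 1.9670 * 95.4110 / 0.2920 = 42959.2210 W

42959.2210 W


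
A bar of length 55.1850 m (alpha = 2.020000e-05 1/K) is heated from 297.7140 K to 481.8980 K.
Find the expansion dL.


dT = 184.1840 K
dL = 2.020000e-05 * 55.1850 * 184.1840 = 0.205317 m
L_final = 55.390317 m

dL = 0.205317 m


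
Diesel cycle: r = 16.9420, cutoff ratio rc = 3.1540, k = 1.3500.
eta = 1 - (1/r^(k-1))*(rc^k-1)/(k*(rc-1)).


r^(k-1) = 2.6924
rc^k = 4.7148
eta = 0.5255 = 52.5520%

52.5520%


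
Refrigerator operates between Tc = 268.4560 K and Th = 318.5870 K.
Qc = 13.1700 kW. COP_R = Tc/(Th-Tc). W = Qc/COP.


COP = 268.4560 / 50.1310 = 5.3551
W = 13.1700 / 5.3551 = 2.4593 kW

COP = 5.3551, W = 2.4593 kW


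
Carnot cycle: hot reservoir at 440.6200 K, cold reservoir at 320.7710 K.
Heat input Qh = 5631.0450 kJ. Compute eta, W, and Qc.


eta = 1 - 320.7710/440.6200 = 0.2720
W = 0.2720 * 5631.0450 = 1531.6488 kJ
Qc = 5631.0450 - 1531.6488 = 4099.3962 kJ

eta = 27.2001%, W = 1531.6488 kJ, Qc = 4099.3962 kJ


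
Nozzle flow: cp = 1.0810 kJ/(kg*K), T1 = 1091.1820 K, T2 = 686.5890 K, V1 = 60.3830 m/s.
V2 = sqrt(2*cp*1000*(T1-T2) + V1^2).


dT = 404.5930 K
2*cp*1000*dT = 874730.0660
V1^2 = 3646.1067
V2 = sqrt(878376.1727) = 937.2172 m/s

937.2172 m/s


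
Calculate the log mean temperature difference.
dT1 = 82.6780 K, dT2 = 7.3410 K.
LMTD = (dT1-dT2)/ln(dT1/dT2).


dT1/dT2 = 11.2625
ln(dT1/dT2) = 2.4215
LMTD = 75.3370 / 2.4215 = 31.1120 K

31.1120 K


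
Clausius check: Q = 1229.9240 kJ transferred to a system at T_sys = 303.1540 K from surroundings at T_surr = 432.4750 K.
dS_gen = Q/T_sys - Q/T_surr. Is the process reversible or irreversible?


dS_sys = 1229.9240/303.1540 = 4.0571 kJ/K
dS_surr = -1229.9240/432.4750 = -2.8439 kJ/K
dS_gen = 4.0571 - 2.8439 = 1.2132 kJ/K (irreversible)

dS_gen = 1.2132 kJ/K, irreversible


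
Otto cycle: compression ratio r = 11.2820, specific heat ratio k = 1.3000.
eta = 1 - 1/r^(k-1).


r^(k-1) = 2.0688
eta = 1 - 1/2.0688 = 0.5166 = 51.6625%

51.6625%


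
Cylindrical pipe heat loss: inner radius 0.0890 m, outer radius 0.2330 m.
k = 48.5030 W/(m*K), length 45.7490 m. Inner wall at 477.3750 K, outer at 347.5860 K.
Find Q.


dT = 129.7890 K
ln(ro/ri) = 0.9624
Q = 2*pi*48.5030*45.7490*129.7890 / 0.9624 = 1880231.8575 W

1880231.8575 W


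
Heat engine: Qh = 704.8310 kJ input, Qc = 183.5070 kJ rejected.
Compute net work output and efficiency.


W = 704.8310 - 183.5070 = 521.3240 kJ
eta = 521.3240 / 704.8310 = 0.7396 = 73.9644%

W = 521.3240 kJ, eta = 73.9644%


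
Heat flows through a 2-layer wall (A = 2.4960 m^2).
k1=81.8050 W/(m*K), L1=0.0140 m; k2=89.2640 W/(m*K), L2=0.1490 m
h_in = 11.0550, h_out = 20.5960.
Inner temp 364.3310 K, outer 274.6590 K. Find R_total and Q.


R_conv_in = 1/(11.0550*2.4960) = 0.0362
R_1 = 0.0140/(81.8050*2.4960) = 6.8565e-05
R_2 = 0.1490/(89.2640*2.4960) = 0.0007
R_conv_out = 1/(20.5960*2.4960) = 0.0195
R_total = 0.0564 K/W
Q = 89.6720 / 0.0564 = 1589.0727 W

R_total = 0.0564 K/W, Q = 1589.0727 W


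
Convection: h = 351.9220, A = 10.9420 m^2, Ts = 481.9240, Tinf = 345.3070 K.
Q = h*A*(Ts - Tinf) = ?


dT = 136.6170 K
Q = 351.9220 * 10.9420 * 136.6170 = 526075.2520 W

526075.2520 W


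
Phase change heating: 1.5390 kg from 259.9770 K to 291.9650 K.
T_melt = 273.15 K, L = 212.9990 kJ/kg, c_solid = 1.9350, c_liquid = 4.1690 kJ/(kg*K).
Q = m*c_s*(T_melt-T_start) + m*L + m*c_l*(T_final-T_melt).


Q1 (sensible, solid) = 1.5390 * 1.9350 * 13.1730 = 39.2287 kJ
Q2 (latent) = 1.5390 * 212.9990 = 327.8055 kJ
Q3 (sensible, liquid) = 1.5390 * 4.1690 * 18.8150 = 120.7188 kJ
Q_total = 487.7529 kJ

487.7529 kJ


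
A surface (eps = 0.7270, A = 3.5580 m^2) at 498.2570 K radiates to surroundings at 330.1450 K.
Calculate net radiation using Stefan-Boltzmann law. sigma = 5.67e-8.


T^4 = 6.1633e+10
Tsurr^4 = 1.1880e+10
Q = 0.7270 * 5.67e-8 * 3.5580 * 4.9753e+10 = 7296.9691 W

7296.9691 W


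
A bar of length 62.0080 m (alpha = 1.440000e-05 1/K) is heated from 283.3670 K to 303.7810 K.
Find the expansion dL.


dT = 20.4140 K
dL = 1.440000e-05 * 62.0080 * 20.4140 = 0.018228 m
L_final = 62.026228 m

dL = 0.018228 m


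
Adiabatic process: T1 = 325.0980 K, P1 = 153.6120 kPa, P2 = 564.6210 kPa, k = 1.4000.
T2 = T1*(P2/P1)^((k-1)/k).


(k-1)/k = 0.2857
(P2/P1)^exp = 1.4505
T2 = 325.0980 * 1.4505 = 471.5608 K

471.5608 K


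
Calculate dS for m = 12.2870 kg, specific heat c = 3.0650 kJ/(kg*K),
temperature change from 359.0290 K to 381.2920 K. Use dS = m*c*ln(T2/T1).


T2/T1 = 1.0620
ln(T2/T1) = 0.0602
dS = 12.2870 * 3.0650 * 0.0602 = 2.2657 kJ/K

2.2657 kJ/K


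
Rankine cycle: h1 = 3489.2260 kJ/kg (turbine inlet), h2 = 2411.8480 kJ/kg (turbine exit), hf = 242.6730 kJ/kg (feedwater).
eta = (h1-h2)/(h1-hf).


W = 1077.3780 kJ/kg
Q_in = 3246.5530 kJ/kg
eta = 0.3319 = 33.1853%

eta = 33.1853%


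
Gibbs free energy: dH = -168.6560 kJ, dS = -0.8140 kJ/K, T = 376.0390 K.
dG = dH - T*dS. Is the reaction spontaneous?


T*dS = 376.0390 * -0.8140 = -306.0957 kJ
dG = -168.6560 + 306.0957 = 137.4397 kJ (non-spontaneous)

dG = 137.4397 kJ, non-spontaneous


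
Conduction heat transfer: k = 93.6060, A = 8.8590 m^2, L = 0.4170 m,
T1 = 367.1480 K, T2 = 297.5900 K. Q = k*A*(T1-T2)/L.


dT = 69.5580 K
Q = 93.6060 * 8.8590 * 69.5580 / 0.4170 = 138324.5991 W

138324.5991 W


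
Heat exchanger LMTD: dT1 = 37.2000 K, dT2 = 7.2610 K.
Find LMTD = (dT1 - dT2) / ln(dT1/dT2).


dT1/dT2 = 5.1233
ln(dT1/dT2) = 1.6338
LMTD = 29.9390 / 1.6338 = 18.3249 K

18.3249 K


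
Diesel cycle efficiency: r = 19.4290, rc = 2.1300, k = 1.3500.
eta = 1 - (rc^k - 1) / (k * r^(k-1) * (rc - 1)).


r^(k-1) = 2.8246
rc^k = 2.7753
eta = 0.5880 = 58.7992%

58.7992%


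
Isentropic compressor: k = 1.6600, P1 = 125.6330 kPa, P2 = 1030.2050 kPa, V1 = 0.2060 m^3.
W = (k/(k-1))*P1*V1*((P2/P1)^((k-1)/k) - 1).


(k-1)/k = 0.3976
(P2/P1)^exp = 2.3085
W = 2.5152 * 125.6330 * 0.2060 * (2.3085 - 1) = 85.1730 kJ

85.1730 kJ


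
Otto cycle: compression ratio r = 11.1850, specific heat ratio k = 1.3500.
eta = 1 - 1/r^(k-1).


r^(k-1) = 2.3282
eta = 1 - 1/2.3282 = 0.5705 = 57.0486%

57.0486%


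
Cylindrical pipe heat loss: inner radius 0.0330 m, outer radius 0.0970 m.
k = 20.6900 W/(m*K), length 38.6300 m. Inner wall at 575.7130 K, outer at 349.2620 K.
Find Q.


dT = 226.4510 K
ln(ro/ri) = 1.0782
Q = 2*pi*20.6900*38.6300*226.4510 / 1.0782 = 1054723.4603 W

1054723.4603 W


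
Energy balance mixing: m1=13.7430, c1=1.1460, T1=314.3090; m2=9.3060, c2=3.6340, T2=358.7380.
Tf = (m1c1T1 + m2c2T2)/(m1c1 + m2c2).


num = 17082.0058
den = 49.5675
Tf = 344.6212 K

344.6212 K


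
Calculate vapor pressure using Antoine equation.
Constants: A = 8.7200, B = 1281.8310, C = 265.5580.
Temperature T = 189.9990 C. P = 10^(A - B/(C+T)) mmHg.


C+T = 455.5570
B/(C+T) = 2.8138
log10(P) = 8.7200 - 2.8138 = 5.9062
P = 10^5.9062 = 805811.6759 mmHg

805811.6759 mmHg


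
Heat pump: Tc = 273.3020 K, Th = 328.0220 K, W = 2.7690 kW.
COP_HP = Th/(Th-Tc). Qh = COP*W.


COP = 328.0220 / 54.7200 = 5.9946
Qh = 5.9946 * 2.7690 = 16.5989 kW

COP = 5.9946, Qh = 16.5989 kW


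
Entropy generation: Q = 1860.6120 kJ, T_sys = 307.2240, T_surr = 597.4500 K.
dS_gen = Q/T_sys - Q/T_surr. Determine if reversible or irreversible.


dS_sys = 1860.6120/307.2240 = 6.0562 kJ/K
dS_surr = -1860.6120/597.4500 = -3.1143 kJ/K
dS_gen = 6.0562 - 3.1143 = 2.9420 kJ/K (irreversible)

dS_gen = 2.9420 kJ/K, irreversible


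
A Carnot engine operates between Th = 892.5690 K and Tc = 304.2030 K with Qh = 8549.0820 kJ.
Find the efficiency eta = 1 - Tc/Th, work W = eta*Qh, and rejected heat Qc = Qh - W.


eta = 1 - 304.2030/892.5690 = 0.6592
W = 0.6592 * 8549.0820 = 5635.4065 kJ
Qc = 8549.0820 - 5635.4065 = 2913.6755 kJ

eta = 65.9183%, W = 5635.4065 kJ, Qc = 2913.6755 kJ


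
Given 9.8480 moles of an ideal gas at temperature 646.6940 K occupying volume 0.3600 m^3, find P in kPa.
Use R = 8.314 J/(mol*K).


P = nRT/V = 9.8480 * 8.314 * 646.6940 / 0.3600
= 52948.8938 / 0.3600 = 147080.2607 Pa = 147.0803 kPa

147.0803 kPa


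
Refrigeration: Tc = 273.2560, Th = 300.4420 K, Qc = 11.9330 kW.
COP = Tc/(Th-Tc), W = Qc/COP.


COP = 273.2560 / 27.1860 = 10.0513
W = 11.9330 / 10.0513 = 1.1872 kW

COP = 10.0513, W = 1.1872 kW


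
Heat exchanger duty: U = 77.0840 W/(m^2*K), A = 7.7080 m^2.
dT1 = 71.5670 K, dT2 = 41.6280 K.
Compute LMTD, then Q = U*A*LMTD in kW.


LMTD = 55.2522 K
Q = 77.0840 * 7.7080 * 55.2522 = 32828.8221 W = 32.8288 kW

32.8288 kW


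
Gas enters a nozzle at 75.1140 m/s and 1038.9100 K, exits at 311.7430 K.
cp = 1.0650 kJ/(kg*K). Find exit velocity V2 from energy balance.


dT = 727.1670 K
2*cp*1000*dT = 1548865.7100
V1^2 = 5642.1130
V2 = sqrt(1554507.8230) = 1246.7990 m/s

1246.7990 m/s


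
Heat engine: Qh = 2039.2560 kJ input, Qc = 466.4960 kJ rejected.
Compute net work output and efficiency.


W = 2039.2560 - 466.4960 = 1572.7600 kJ
eta = 1572.7600 / 2039.2560 = 0.7712 = 77.1242%

W = 1572.7600 kJ, eta = 77.1242%


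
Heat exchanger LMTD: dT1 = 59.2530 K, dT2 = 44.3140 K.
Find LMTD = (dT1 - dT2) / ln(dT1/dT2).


dT1/dT2 = 1.3371
ln(dT1/dT2) = 0.2905
LMTD = 14.9390 / 0.2905 = 51.4223 K

51.4223 K


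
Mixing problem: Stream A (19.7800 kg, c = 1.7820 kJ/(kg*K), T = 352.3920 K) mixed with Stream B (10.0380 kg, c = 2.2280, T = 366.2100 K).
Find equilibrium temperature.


num = 20611.2627
den = 57.6126
Tf = 357.7560 K

357.7560 K


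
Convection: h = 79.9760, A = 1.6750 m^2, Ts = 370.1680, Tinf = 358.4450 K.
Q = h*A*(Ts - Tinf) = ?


dT = 11.7230 K
Q = 79.9760 * 1.6750 * 11.7230 = 1570.4107 W

1570.4107 W


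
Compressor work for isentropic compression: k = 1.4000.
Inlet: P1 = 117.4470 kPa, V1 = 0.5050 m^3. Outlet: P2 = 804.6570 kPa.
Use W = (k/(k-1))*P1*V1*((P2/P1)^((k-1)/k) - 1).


(k-1)/k = 0.2857
(P2/P1)^exp = 1.7330
W = 3.5000 * 117.4470 * 0.5050 * (1.7330 - 1) = 152.1555 kJ

152.1555 kJ


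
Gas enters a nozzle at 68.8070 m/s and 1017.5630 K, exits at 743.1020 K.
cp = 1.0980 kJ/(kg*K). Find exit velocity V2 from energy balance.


dT = 274.4610 K
2*cp*1000*dT = 602716.3560
V1^2 = 4734.4032
V2 = sqrt(607450.7592) = 779.3913 m/s

779.3913 m/s


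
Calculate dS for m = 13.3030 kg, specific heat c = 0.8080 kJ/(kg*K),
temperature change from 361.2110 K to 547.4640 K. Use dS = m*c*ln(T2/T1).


T2/T1 = 1.5156
ln(T2/T1) = 0.4158
dS = 13.3030 * 0.8080 * 0.4158 = 4.4697 kJ/K

4.4697 kJ/K


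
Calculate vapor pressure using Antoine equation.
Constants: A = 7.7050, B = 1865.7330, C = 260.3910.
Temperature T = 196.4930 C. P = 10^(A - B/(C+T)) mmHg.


C+T = 456.8840
B/(C+T) = 4.0836
log10(P) = 7.7050 - 4.0836 = 3.6214
P = 10^3.6214 = 4182.1222 mmHg

4182.1222 mmHg


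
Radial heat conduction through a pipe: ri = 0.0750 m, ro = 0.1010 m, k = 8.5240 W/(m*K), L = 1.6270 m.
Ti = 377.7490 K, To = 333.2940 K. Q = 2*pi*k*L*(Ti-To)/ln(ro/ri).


dT = 44.4550 K
ln(ro/ri) = 0.2976
Q = 2*pi*8.5240*1.6270*44.4550 / 0.2976 = 13015.2126 W

13015.2126 W


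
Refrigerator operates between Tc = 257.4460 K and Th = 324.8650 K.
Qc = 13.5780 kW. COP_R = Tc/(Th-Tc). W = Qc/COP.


COP = 257.4460 / 67.4190 = 3.8186
W = 13.5780 / 3.8186 = 3.5558 kW

COP = 3.8186, W = 3.5558 kW


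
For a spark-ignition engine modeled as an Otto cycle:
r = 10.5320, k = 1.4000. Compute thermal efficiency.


r^(k-1) = 2.5645
eta = 1 - 1/2.5645 = 0.6101 = 61.0062%

61.0062%


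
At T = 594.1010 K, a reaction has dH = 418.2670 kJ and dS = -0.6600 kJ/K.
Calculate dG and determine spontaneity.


T*dS = 594.1010 * -0.6600 = -392.1067 kJ
dG = 418.2670 + 392.1067 = 810.3737 kJ (non-spontaneous)

dG = 810.3737 kJ, non-spontaneous


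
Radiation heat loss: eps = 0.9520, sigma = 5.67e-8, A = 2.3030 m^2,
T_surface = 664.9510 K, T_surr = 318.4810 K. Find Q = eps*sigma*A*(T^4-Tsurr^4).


T^4 = 1.9551e+11
Tsurr^4 = 1.0288e+10
Q = 0.9520 * 5.67e-8 * 2.3030 * 1.8522e+11 = 23024.7731 W

23024.7731 W


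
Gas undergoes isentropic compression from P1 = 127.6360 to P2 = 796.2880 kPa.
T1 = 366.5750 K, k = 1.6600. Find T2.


(k-1)/k = 0.3976
(P2/P1)^exp = 2.0707
T2 = 366.5750 * 2.0707 = 759.0768 K

759.0768 K


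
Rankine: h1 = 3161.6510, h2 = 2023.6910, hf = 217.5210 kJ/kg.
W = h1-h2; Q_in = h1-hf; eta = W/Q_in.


W = 1137.9600 kJ/kg
Q_in = 2944.1300 kJ/kg
eta = 0.3865 = 38.6518%

eta = 38.6518%


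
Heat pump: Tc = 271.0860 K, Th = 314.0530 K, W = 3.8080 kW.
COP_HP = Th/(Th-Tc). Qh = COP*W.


COP = 314.0530 / 42.9670 = 7.3092
Qh = 7.3092 * 3.8080 = 27.8333 kW

COP = 7.3092, Qh = 27.8333 kW


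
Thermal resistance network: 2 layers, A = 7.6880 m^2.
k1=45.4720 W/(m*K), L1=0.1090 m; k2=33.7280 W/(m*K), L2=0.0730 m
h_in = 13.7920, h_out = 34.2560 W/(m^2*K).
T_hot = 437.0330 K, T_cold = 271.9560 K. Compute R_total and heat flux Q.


R_conv_in = 1/(13.7920*7.6880) = 0.0094
R_1 = 0.1090/(45.4720*7.6880) = 0.0003
R_2 = 0.0730/(33.7280*7.6880) = 0.0003
R_conv_out = 1/(34.2560*7.6880) = 0.0038
R_total = 0.0138 K/W
Q = 165.0770 / 0.0138 = 11943.5469 W

R_total = 0.0138 K/W, Q = 11943.5469 W


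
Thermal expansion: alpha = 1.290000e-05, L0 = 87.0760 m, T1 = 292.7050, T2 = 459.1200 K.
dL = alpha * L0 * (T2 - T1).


dT = 166.4150 K
dL = 1.290000e-05 * 87.0760 * 166.4150 = 0.186931 m
L_final = 87.262931 m

dL = 0.186931 m


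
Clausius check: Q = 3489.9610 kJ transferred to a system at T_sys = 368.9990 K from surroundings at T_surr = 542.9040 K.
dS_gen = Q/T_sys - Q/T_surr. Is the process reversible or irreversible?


dS_sys = 3489.9610/368.9990 = 9.4579 kJ/K
dS_surr = -3489.9610/542.9040 = -6.4283 kJ/K
dS_gen = 9.4579 - 6.4283 = 3.0296 kJ/K (irreversible)

dS_gen = 3.0296 kJ/K, irreversible


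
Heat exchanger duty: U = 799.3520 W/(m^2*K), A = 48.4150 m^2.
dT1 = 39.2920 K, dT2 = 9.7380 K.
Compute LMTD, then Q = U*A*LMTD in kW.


LMTD = 21.1859 K
Q = 799.3520 * 48.4150 * 21.1859 = 819907.1580 W = 819.9072 kW

819.9072 kW


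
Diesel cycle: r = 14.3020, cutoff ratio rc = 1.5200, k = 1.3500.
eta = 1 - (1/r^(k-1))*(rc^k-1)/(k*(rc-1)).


r^(k-1) = 2.5374
rc^k = 1.7599
eta = 0.5734 = 57.3389%

57.3389%


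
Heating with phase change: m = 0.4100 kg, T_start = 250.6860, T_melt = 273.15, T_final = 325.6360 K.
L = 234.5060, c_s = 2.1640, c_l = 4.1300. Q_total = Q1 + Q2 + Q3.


Q1 (sensible, solid) = 0.4100 * 2.1640 * 22.4640 = 19.9310 kJ
Q2 (latent) = 0.4100 * 234.5060 = 96.1475 kJ
Q3 (sensible, liquid) = 0.4100 * 4.1300 * 52.4860 = 88.8745 kJ
Q_total = 204.9530 kJ

204.9530 kJ


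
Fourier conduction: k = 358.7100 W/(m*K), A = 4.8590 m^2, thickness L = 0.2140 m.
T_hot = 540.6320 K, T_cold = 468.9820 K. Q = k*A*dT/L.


dT = 71.6500 K
Q = 358.7100 * 4.8590 * 71.6500 / 0.2140 = 583569.7940 W

583569.7940 W


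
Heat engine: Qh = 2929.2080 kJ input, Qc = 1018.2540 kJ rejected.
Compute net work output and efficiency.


W = 2929.2080 - 1018.2540 = 1910.9540 kJ
eta = 1910.9540 / 2929.2080 = 0.6524 = 65.2379%

W = 1910.9540 kJ, eta = 65.2379%


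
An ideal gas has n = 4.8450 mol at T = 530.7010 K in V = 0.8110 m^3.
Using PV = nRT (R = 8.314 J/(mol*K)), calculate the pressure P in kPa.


P = nRT/V = 4.8450 * 8.314 * 530.7010 / 0.8110
= 21377.3421 / 0.8110 = 26359.2381 Pa = 26.3592 kPa

26.3592 kPa


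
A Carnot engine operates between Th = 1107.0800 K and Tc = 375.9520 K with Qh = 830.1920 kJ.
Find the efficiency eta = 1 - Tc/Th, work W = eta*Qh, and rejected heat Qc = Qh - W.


eta = 1 - 375.9520/1107.0800 = 0.6604
W = 0.6604 * 830.1920 = 548.2681 kJ
Qc = 830.1920 - 548.2681 = 281.9239 kJ

eta = 66.0411%, W = 548.2681 kJ, Qc = 281.9239 kJ


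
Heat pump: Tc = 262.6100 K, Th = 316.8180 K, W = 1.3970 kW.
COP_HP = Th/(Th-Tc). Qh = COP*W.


COP = 316.8180 / 54.2080 = 5.8445
Qh = 5.8445 * 1.3970 = 8.1647 kW

COP = 5.8445, Qh = 8.1647 kW


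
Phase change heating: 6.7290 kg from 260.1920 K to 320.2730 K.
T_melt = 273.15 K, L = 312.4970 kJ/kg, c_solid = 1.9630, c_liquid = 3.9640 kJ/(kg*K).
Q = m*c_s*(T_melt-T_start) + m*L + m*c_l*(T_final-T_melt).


Q1 (sensible, solid) = 6.7290 * 1.9630 * 12.9580 = 171.1626 kJ
Q2 (latent) = 6.7290 * 312.4970 = 2102.7923 kJ
Q3 (sensible, liquid) = 6.7290 * 3.9640 * 47.1230 = 1256.9474 kJ
Q_total = 3530.9023 kJ

3530.9023 kJ


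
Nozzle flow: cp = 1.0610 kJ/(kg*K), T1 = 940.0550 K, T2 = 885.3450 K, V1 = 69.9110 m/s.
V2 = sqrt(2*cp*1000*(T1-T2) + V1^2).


dT = 54.7100 K
2*cp*1000*dT = 116094.6200
V1^2 = 4887.5479
V2 = sqrt(120982.1679) = 347.8249 m/s

347.8249 m/s


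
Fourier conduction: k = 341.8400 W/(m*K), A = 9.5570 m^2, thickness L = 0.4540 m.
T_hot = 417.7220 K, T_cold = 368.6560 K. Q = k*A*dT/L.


dT = 49.0660 K
Q = 341.8400 * 9.5570 * 49.0660 / 0.4540 = 353076.8696 W

353076.8696 W


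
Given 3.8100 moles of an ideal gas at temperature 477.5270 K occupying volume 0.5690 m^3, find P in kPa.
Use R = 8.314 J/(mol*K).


P = nRT/V = 3.8100 * 8.314 * 477.5270 / 0.5690
= 15126.3076 / 0.5690 = 26584.0204 Pa = 26.5840 kPa

26.5840 kPa


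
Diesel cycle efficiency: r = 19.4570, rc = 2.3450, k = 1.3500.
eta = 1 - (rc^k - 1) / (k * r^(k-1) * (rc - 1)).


r^(k-1) = 2.8260
rc^k = 3.1600
eta = 0.5791 = 57.9051%

57.9051%


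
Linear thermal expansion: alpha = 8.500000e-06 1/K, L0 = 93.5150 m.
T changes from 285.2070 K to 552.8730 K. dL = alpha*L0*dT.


dT = 267.6660 K
dL = 8.500000e-06 * 93.5150 * 267.6660 = 0.212762 m
L_final = 93.727762 m

dL = 0.212762 m


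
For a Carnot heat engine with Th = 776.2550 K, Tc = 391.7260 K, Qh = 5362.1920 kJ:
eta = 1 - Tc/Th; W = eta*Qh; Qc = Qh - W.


eta = 1 - 391.7260/776.2550 = 0.4954
W = 0.4954 * 5362.1920 = 2656.2384 kJ
Qc = 5362.1920 - 2656.2384 = 2705.9536 kJ

eta = 49.5364%, W = 2656.2384 kJ, Qc = 2705.9536 kJ


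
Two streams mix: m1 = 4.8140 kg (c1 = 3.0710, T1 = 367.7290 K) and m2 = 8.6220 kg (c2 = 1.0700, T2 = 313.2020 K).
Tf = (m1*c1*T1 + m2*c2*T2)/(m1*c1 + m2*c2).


num = 8325.8874
den = 24.0093
Tf = 346.7771 K

346.7771 K


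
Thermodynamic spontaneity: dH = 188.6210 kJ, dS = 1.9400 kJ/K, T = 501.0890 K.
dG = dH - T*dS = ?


T*dS = 501.0890 * 1.9400 = 972.1127 kJ
dG = 188.6210 - 972.1127 = -783.4917 kJ (spontaneous)

dG = -783.4917 kJ, spontaneous


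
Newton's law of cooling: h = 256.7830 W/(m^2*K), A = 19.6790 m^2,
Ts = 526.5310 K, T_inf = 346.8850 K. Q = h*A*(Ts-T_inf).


dT = 179.6460 K
Q = 256.7830 * 19.6790 * 179.6460 = 907793.0339 W

907793.0339 W


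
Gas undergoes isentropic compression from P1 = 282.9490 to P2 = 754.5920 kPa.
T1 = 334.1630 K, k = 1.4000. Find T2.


(k-1)/k = 0.2857
(P2/P1)^exp = 1.3235
T2 = 334.1630 * 1.3235 = 442.2561 K

442.2561 K


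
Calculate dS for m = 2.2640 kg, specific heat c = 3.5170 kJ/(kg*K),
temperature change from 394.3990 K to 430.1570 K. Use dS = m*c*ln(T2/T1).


T2/T1 = 1.0907
ln(T2/T1) = 0.0868
dS = 2.2640 * 3.5170 * 0.0868 = 0.6910 kJ/K

0.6910 kJ/K


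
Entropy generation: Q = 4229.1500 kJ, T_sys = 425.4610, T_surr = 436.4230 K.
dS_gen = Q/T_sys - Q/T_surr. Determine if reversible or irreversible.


dS_sys = 4229.1500/425.4610 = 9.9402 kJ/K
dS_surr = -4229.1500/436.4230 = -9.6905 kJ/K
dS_gen = 9.9402 - 9.6905 = 0.2497 kJ/K (irreversible)

dS_gen = 0.2497 kJ/K, irreversible


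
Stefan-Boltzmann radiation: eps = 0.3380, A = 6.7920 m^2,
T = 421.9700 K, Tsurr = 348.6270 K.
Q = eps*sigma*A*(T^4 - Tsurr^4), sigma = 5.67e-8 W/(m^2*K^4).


T^4 = 3.1705e+10
Tsurr^4 = 1.4772e+10
Q = 0.3380 * 5.67e-8 * 6.7920 * 1.6933e+10 = 2204.0653 W

2204.0653 W


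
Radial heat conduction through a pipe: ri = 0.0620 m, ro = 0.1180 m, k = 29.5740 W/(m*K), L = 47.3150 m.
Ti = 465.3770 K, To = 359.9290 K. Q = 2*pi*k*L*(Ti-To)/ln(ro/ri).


dT = 105.4480 K
ln(ro/ri) = 0.6436
Q = 2*pi*29.5740*47.3150*105.4480 / 0.6436 = 1440604.1852 W

1440604.1852 W


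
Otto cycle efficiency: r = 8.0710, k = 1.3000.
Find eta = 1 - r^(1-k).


r^(k-1) = 1.8710
eta = 1 - 1/1.8710 = 0.4655 = 46.5532%

46.5532%


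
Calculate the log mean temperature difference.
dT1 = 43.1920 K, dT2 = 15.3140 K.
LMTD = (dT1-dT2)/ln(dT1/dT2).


dT1/dT2 = 2.8204
ln(dT1/dT2) = 1.0369
LMTD = 27.8780 / 1.0369 = 26.8862 K

26.8862 K


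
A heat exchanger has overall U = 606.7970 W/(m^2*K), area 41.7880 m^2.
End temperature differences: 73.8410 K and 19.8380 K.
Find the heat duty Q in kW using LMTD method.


LMTD = 41.0883 K
Q = 606.7970 * 41.7880 * 41.0883 = 1041869.8854 W = 1041.8699 kW

1041.8699 kW


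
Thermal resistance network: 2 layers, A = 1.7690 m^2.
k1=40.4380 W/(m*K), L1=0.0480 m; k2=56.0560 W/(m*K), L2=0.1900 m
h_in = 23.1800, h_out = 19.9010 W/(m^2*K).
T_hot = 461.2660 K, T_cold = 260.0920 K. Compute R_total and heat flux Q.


R_conv_in = 1/(23.1800*1.7690) = 0.0244
R_1 = 0.0480/(40.4380*1.7690) = 0.0007
R_2 = 0.1900/(56.0560*1.7690) = 0.0019
R_conv_out = 1/(19.9010*1.7690) = 0.0284
R_total = 0.0554 K/W
Q = 201.1740 / 0.0554 = 3632.6622 W

R_total = 0.0554 K/W, Q = 3632.6622 W


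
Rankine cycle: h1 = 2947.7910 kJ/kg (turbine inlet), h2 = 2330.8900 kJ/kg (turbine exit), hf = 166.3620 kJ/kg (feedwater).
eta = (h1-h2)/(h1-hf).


W = 616.9010 kJ/kg
Q_in = 2781.4290 kJ/kg
eta = 0.2218 = 22.1793%

eta = 22.1793%


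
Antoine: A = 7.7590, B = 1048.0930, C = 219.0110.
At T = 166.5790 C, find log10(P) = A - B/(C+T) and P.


C+T = 385.5900
B/(C+T) = 2.7182
log10(P) = 7.7590 - 2.7182 = 5.0408
P = 10^5.0408 = 109861.6209 mmHg

109861.6209 mmHg


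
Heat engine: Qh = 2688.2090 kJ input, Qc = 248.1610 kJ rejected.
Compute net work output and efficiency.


W = 2688.2090 - 248.1610 = 2440.0480 kJ
eta = 2440.0480 / 2688.2090 = 0.9077 = 90.7685%

W = 2440.0480 kJ, eta = 90.7685%


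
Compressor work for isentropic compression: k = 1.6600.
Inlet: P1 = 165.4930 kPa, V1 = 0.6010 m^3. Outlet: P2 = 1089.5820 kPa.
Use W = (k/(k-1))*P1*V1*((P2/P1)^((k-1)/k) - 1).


(k-1)/k = 0.3976
(P2/P1)^exp = 2.1155
W = 2.5152 * 165.4930 * 0.6010 * (2.1155 - 1) = 279.0621 kJ

279.0621 kJ


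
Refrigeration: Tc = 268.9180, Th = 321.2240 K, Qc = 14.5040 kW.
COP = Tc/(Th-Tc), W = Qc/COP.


COP = 268.9180 / 52.3060 = 5.1412
W = 14.5040 / 5.1412 = 2.8211 kW

COP = 5.1412, W = 2.8211 kW


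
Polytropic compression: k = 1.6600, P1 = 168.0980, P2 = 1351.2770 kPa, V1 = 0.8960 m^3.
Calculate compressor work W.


(k-1)/k = 0.3976
(P2/P1)^exp = 2.2903
W = 2.5152 * 168.0980 * 0.8960 * (2.2903 - 1) = 488.7919 kJ

488.7919 kJ


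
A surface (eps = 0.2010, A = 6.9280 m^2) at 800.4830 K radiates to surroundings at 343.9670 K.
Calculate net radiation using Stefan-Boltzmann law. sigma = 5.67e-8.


T^4 = 4.1059e+11
Tsurr^4 = 1.3998e+10
Q = 0.2010 * 5.67e-8 * 6.9280 * 3.9659e+11 = 31313.4553 W

31313.4553 W


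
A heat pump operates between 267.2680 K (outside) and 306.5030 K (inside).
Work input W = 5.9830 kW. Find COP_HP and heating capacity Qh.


COP = 306.5030 / 39.2350 = 7.8120
Qh = 7.8120 * 5.9830 = 46.7391 kW

COP = 7.8120, Qh = 46.7391 kW


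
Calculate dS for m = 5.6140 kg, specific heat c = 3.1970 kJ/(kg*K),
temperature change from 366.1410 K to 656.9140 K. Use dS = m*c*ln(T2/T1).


T2/T1 = 1.7942
ln(T2/T1) = 0.5845
dS = 5.6140 * 3.1970 * 0.5845 = 10.4912 kJ/K

10.4912 kJ/K


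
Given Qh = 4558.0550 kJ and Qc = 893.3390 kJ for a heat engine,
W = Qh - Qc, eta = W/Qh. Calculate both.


W = 4558.0550 - 893.3390 = 3664.7160 kJ
eta = 3664.7160 / 4558.0550 = 0.8040 = 80.4009%

W = 3664.7160 kJ, eta = 80.4009%


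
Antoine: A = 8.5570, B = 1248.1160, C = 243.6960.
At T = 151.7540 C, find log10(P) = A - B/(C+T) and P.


C+T = 395.4500
B/(C+T) = 3.1562
log10(P) = 8.5570 - 3.1562 = 5.4008
P = 10^5.4008 = 251656.5970 mmHg

251656.5970 mmHg


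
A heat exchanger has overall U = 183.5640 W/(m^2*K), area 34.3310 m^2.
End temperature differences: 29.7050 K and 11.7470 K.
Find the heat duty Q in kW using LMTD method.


LMTD = 19.3572 K
Q = 183.5640 * 34.3310 * 19.3572 = 121987.7407 W = 121.9877 kW

121.9877 kW


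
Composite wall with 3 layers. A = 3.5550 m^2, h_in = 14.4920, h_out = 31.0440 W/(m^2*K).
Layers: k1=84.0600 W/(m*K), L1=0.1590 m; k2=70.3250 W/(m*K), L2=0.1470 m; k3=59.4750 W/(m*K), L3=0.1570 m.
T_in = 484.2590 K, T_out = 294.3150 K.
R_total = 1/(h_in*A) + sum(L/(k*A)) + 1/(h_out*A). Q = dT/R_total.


R_conv_in = 1/(14.4920*3.5550) = 0.0194
R_1 = 0.1590/(84.0600*3.5550) = 0.0005
R_2 = 0.1470/(70.3250*3.5550) = 0.0006
R_3 = 0.1570/(59.4750*3.5550) = 0.0007
R_conv_out = 1/(31.0440*3.5550) = 0.0091
R_total = 0.0303 K/W
Q = 189.9440 / 0.0303 = 6261.7451 W

R_total = 0.0303 K/W, Q = 6261.7451 W


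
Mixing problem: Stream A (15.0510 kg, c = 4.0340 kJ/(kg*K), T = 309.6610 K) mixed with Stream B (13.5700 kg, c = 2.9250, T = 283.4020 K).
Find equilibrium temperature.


num = 30050.1579
den = 100.4080
Tf = 299.2806 K

299.2806 K


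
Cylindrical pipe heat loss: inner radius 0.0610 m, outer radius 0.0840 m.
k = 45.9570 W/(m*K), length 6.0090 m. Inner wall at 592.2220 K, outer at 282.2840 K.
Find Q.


dT = 309.9380 K
ln(ro/ri) = 0.3199
Q = 2*pi*45.9570*6.0090*309.9380 / 0.3199 = 1680877.4290 W

1680877.4290 W


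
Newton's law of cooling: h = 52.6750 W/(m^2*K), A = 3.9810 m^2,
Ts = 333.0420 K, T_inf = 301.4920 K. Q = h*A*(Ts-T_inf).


dT = 31.5500 K
Q = 52.6750 * 3.9810 * 31.5500 = 6616.0090 W

6616.0090 W


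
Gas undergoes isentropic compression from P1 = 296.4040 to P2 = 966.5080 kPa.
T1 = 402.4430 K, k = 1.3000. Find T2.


(k-1)/k = 0.2308
(P2/P1)^exp = 1.3136
T2 = 402.4430 * 1.3136 = 528.6438 K

528.6438 K


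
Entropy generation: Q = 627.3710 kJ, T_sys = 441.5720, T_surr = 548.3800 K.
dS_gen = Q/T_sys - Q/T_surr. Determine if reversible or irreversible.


dS_sys = 627.3710/441.5720 = 1.4208 kJ/K
dS_surr = -627.3710/548.3800 = -1.1440 kJ/K
dS_gen = 1.4208 - 1.1440 = 0.2767 kJ/K (irreversible)

dS_gen = 0.2767 kJ/K, irreversible


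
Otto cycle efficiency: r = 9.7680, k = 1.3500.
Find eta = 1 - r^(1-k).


r^(k-1) = 2.2204
eta = 1 - 1/2.2204 = 0.5496 = 54.9631%

54.9631%


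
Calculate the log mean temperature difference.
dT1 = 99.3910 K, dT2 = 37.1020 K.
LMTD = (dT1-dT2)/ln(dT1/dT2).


dT1/dT2 = 2.6789
ln(dT1/dT2) = 0.9854
LMTD = 62.2890 / 0.9854 = 63.2125 K

63.2125 K


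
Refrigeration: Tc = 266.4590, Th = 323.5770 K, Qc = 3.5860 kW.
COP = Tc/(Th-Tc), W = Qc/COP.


COP = 266.4590 / 57.1180 = 4.6651
W = 3.5860 / 4.6651 = 0.7687 kW

COP = 4.6651, W = 0.7687 kW


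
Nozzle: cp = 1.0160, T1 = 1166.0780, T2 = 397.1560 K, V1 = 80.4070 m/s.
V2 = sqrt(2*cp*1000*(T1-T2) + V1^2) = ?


dT = 768.9220 K
2*cp*1000*dT = 1562449.5040
V1^2 = 6465.2856
V2 = sqrt(1568914.7896) = 1252.5633 m/s

1252.5633 m/s


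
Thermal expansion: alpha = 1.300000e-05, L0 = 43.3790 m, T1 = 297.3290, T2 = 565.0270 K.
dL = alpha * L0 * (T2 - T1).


dT = 267.6980 K
dL = 1.300000e-05 * 43.3790 * 267.6980 = 0.150962 m
L_final = 43.529962 m

dL = 0.150962 m


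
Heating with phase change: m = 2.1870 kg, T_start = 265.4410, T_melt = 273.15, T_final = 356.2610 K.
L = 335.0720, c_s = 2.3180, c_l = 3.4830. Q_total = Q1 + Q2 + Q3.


Q1 (sensible, solid) = 2.1870 * 2.3180 * 7.7090 = 39.0805 kJ
Q2 (latent) = 2.1870 * 335.0720 = 732.8025 kJ
Q3 (sensible, liquid) = 2.1870 * 3.4830 * 83.1110 = 633.0832 kJ
Q_total = 1404.9661 kJ

1404.9661 kJ


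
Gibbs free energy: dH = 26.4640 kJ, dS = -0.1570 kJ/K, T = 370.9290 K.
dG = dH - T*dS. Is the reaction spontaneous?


T*dS = 370.9290 * -0.1570 = -58.2359 kJ
dG = 26.4640 + 58.2359 = 84.6999 kJ (non-spontaneous)

dG = 84.6999 kJ, non-spontaneous


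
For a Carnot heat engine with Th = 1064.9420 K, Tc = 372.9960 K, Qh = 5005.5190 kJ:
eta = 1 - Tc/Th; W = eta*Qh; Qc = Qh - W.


eta = 1 - 372.9960/1064.9420 = 0.6497
W = 0.6497 * 5005.5190 = 3252.3357 kJ
Qc = 5005.5190 - 3252.3357 = 1753.1833 kJ

eta = 64.9750%, W = 3252.3357 kJ, Qc = 1753.1833 kJ


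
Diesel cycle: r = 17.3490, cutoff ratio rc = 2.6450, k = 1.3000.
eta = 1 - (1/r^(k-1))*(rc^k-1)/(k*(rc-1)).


r^(k-1) = 2.3539
rc^k = 3.5412
eta = 0.4952 = 49.5163%

49.5163%


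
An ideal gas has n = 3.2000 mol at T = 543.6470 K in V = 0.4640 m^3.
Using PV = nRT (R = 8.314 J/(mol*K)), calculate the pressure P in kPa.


P = nRT/V = 3.2000 * 8.314 * 543.6470 / 0.4640
= 14463.6197 / 0.4640 = 31171.5942 Pa = 31.1716 kPa

31.1716 kPa


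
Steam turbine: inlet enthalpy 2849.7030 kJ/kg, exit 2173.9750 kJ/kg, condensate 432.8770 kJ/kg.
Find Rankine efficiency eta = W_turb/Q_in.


W = 675.7280 kJ/kg
Q_in = 2416.8260 kJ/kg
eta = 0.2796 = 27.9593%

eta = 27.9593%


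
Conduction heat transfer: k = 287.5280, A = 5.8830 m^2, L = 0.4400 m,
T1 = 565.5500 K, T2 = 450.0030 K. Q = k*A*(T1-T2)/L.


dT = 115.5470 K
Q = 287.5280 * 5.8830 * 115.5470 / 0.4400 = 444206.5822 W

444206.5822 W


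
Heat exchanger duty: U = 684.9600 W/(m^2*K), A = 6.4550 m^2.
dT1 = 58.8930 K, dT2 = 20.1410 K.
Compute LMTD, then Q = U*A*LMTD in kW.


LMTD = 36.1168 K
Q = 684.9600 * 6.4550 * 36.1168 = 159687.2142 W = 159.6872 kW

159.6872 kW


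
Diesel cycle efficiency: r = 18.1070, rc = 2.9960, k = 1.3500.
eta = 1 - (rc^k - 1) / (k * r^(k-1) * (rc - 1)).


r^(k-1) = 2.7558
rc^k = 4.3988
eta = 0.5423 = 54.2299%

54.2299%


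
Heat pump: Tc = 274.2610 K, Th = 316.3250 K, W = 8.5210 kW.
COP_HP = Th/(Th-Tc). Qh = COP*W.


COP = 316.3250 / 42.0640 = 7.5201
Qh = 7.5201 * 8.5210 = 64.0787 kW

COP = 7.5201, Qh = 64.0787 kW


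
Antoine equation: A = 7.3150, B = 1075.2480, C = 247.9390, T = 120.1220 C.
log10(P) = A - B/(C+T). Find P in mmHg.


C+T = 368.0610
B/(C+T) = 2.9214
log10(P) = 7.3150 - 2.9214 = 4.3936
P = 10^4.3936 = 24752.2502 mmHg

24752.2502 mmHg


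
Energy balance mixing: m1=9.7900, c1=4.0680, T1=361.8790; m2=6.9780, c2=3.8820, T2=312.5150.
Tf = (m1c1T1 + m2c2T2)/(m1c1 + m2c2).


num = 22877.6843
den = 66.9143
Tf = 341.8952 K

341.8952 K


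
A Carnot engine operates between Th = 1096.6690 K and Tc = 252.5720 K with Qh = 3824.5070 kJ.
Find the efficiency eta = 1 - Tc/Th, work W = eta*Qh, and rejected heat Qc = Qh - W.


eta = 1 - 252.5720/1096.6690 = 0.7697
W = 0.7697 * 3824.5070 = 2943.6912 kJ
Qc = 3824.5070 - 2943.6912 = 880.8158 kJ

eta = 76.9692%, W = 2943.6912 kJ, Qc = 880.8158 kJ


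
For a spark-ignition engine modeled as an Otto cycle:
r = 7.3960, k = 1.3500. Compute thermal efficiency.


r^(k-1) = 2.0144
eta = 1 - 1/2.0144 = 0.5036 = 50.3578%

50.3578%


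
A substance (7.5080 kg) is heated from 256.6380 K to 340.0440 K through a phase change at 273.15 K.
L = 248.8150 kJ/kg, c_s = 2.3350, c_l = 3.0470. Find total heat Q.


Q1 (sensible, solid) = 7.5080 * 2.3350 * 16.5120 = 289.4748 kJ
Q2 (latent) = 7.5080 * 248.8150 = 1868.1030 kJ
Q3 (sensible, liquid) = 7.5080 * 3.0470 * 66.8940 = 1530.3257 kJ
Q_total = 3687.9036 kJ

3687.9036 kJ
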